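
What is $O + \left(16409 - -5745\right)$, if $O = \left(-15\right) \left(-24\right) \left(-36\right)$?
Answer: $9194$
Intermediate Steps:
$O = -12960$ ($O = 360 \left(-36\right) = -12960$)
$O + \left(16409 - -5745\right) = -12960 + \left(16409 - -5745\right) = -12960 + \left(16409 + 5745\right) = -12960 + 22154 = 9194$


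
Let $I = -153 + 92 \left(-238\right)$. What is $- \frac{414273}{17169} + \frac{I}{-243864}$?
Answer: $- \frac{33549237197}{1395633672} \approx -24.039$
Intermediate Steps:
$I = -22049$ ($I = -153 - 21896 = -22049$)
$- \frac{414273}{17169} + \frac{I}{-243864} = - \frac{414273}{17169} - \frac{22049}{-243864} = \left(-414273\right) \frac{1}{17169} - - \frac{22049}{243864} = - \frac{138091}{5723} + \frac{22049}{243864} = - \frac{33549237197}{1395633672}$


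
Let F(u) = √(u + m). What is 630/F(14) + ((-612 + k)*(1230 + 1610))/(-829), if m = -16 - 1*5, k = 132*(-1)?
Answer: 2112960/829 - 90*I*√7 ≈ 2548.8 - 238.12*I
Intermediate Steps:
k = -132
m = -21 (m = -16 - 5 = -21)
F(u) = √(-21 + u) (F(u) = √(u - 21) = √(-21 + u))
630/F(14) + ((-612 + k)*(1230 + 1610))/(-829) = 630/(√(-21 + 14)) + ((-612 - 132)*(1230 + 1610))/(-829) = 630/(√(-7)) - 744*2840*(-1/829) = 630/((I*√7)) - 2112960*(-1/829) = 630*(-I*√7/7) + 2112960/829 = -90*I*√7 + 2112960/829 = 2112960/829 - 90*I*√7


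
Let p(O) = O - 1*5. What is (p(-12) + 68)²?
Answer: 2601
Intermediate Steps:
p(O) = -5 + O (p(O) = O - 5 = -5 + O)
(p(-12) + 68)² = ((-5 - 12) + 68)² = (-17 + 68)² = 51² = 2601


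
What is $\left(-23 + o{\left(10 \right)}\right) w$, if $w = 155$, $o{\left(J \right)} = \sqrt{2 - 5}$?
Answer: $-3565 + 155 i \sqrt{3} \approx -3565.0 + 268.47 i$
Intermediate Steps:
$o{\left(J \right)} = i \sqrt{3}$ ($o{\left(J \right)} = \sqrt{-3} = i \sqrt{3}$)
$\left(-23 + o{\left(10 \right)}\right) w = \left(-23 + i \sqrt{3}\right) 155 = -3565 + 155 i \sqrt{3}$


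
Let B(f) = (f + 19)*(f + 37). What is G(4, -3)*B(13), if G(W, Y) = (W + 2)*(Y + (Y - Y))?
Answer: -28800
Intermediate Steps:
G(W, Y) = Y*(2 + W) (G(W, Y) = (2 + W)*(Y + 0) = (2 + W)*Y = Y*(2 + W))
B(f) = (19 + f)*(37 + f)
G(4, -3)*B(13) = (-3*(2 + 4))*(703 + 13² + 56*13) = (-3*6)*(703 + 169 + 728) = -18*1600 = -28800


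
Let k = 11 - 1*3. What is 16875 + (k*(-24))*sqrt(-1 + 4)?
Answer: 16875 - 192*sqrt(3) ≈ 16542.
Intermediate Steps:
k = 8 (k = 11 - 3 = 8)
16875 + (k*(-24))*sqrt(-1 + 4) = 16875 + (8*(-24))*sqrt(-1 + 4) = 16875 - 192*sqrt(3)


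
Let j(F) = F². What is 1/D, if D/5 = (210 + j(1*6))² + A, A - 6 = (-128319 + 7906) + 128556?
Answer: 1/343325 ≈ 2.9127e-6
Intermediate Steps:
A = 8149 (A = 6 + ((-128319 + 7906) + 128556) = 6 + (-120413 + 128556) = 6 + 8143 = 8149)
D = 343325 (D = 5*((210 + (1*6)²)² + 8149) = 5*((210 + 6²)² + 8149) = 5*((210 + 36)² + 8149) = 5*(246² + 8149) = 5*(60516 + 8149) = 5*68665 = 343325)
1/D = 1/343325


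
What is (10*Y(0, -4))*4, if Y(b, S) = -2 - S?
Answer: 80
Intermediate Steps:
(10*Y(0, -4))*4 = (10*(-2 - 1*(-4)))*4 = (10*(-2 + 4))*4 = (10*2)*4 = 20*4 = 80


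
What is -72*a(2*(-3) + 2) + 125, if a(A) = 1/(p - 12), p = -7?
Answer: 2447/19 ≈ 128.79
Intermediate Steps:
a(A) = -1/19 (a(A) = 1/(-7 - 12) = 1/(-19) = -1/19)
-72*a(2*(-3) + 2) + 125 = -72*(-1/19) + 125 = 72/19 + 125 = 2447/19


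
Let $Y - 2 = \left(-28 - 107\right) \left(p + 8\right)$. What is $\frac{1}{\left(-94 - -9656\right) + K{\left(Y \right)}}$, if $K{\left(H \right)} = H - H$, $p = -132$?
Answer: $\frac{1}{9562} \approx 0.00010458$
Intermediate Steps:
$Y = 16742$ ($Y = 2 + \left(-28 - 107\right) \left(-132 + 8\right) = 2 - -16740 = 2 + 16740 = 16742$)
$K{\left(H \right)} = 0$
$\frac{1}{\left(-94 - -9656\right) + K{\left(Y \right)}} = \frac{1}{\left(-94 - -9656\right) + 0} = \frac{1}{\left(-94 + 9656\right) + 0} = \frac{1}{9562 + 0} = \frac{1}{9562}$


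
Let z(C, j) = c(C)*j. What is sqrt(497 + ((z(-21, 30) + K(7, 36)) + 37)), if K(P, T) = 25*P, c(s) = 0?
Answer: sqrt(709) ≈ 26.627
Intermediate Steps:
z(C, j) = 0 (z(C, j) = 0*j = 0)
sqrt(497 + ((z(-21, 30) + K(7, 36)) + 37)) = sqrt(497 + ((0 + 25*7) + 37)) = sqrt(497 + ((0 + 175) + 37)) = sqrt(497 + (175 + 37)) = sqrt(497 + 212) = sqrt(709)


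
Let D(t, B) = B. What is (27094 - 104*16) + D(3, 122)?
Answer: 25552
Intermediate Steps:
(27094 - 104*16) + D(3, 122) = (27094 - 104*16) + 122 = (27094 - 1664) + 122 = 25430 + 122 = 25552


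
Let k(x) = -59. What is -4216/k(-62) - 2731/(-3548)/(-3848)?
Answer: 57559638935/805509536 ≈ 71.457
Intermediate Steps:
-4216/k(-62) - 2731/(-3548)/(-3848) = -4216/(-59) - 2731/(-3548)/(-3848) = -4216*(-1/59) - 2731*(-1/3548)*(-1/3848) = 4216/59 + (2731/3548)*(-1/3848) = 4216/59 - 2731/13652704 = 57559638935/805509536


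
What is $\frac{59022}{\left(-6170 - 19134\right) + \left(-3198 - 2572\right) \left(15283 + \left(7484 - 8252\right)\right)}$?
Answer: $- \frac{9837}{13962809} \approx -0.00070451$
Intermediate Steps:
$\frac{59022}{\left(-6170 - 19134\right) + \left(-3198 - 2572\right) \left(15283 + \left(7484 - 8252\right)\right)} = \frac{59022}{\left(-6170 - 19134\right) - 5770 \left(15283 - 768\right)} = \frac{59022}{-25304 - 83751550} = \frac{59022}{-83776854} = 59022 \left(- \frac{1}{83776854}\right) = - \frac{9837}{13962809}$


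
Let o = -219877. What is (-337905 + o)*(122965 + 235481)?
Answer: -199934726772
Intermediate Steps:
(-337905 + o)*(122965 + 235481) = (-337905 - 219877)*(122965 + 235481) = -557782*358446 = -199934726772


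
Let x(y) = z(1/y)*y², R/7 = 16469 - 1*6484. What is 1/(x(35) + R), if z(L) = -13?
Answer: 1/53970 ≈ 1.8529e-5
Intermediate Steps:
R = 69895 (R = 7*(16469 - 1*6484) = 7*(16469 - 6484) = 7*9985 = 69895)
x(y) = -13*y²
1/(x(35) + R) = 1/(-13*35² + 69895) = 1/(-13*1225 + 69895) = 1/(-15925 + 69895) = 1/53970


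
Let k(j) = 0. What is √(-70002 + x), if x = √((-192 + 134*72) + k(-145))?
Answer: √(-70002 + 4*√591) ≈ 264.4*I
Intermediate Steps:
x = 4*√591 (x = √((-192 + 134*72) + 0) = √((-192 + 9648) + 0) = √(9456 + 0) = √9456 = 4*√591 ≈ 97.242)
√(-70002 + x) = √(-70002 + 4*√591)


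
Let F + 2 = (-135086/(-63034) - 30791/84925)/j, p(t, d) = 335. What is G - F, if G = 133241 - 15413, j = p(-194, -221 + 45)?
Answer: 105652819757836922/896654710375 ≈ 1.1783e+5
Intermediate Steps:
j = 335
F = -1788543771422/896654710375 (F = -2 + (-135086/(-63034) - 30791/84925)/335 = -2 + (-135086*(-1/63034) - 30791*1/84925)*(1/335) = -2 + (67543/31517 - 30791/84925)*(1/335) = -2 + (4765649328/2676581225)*(1/335) = -2 + 4765649328/896654710375 = -1788543771422/896654710375 ≈ -1.9947)
G = 117828
G - F = 117828 - 1*(-1788543771422/896654710375) = 117828 + 1788543771422/896654710375 = 105652819757836922/896654710375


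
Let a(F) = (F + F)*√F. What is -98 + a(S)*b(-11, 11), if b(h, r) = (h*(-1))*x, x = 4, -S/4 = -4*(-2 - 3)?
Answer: -98 - 28160*I*√5 ≈ -98.0 - 62968.0*I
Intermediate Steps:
S = -80 (S = -(-16)*(-2 - 3) = -(-16)*(-5) = -4*20 = -80)
a(F) = 2*F^(3/2) (a(F) = (2*F)*√F = 2*F^(3/2))
b(h, r) = -4*h (b(h, r) = (h*(-1))*4 = -h*4 = -4*h)
-98 + a(S)*b(-11, 11) = -98 + (2*(-80)^(3/2))*(-4*(-11)) = -98 + (2*(-320*I*√5))*44 = -98 - 640*I*√5*44 = -98 - 28160*I*√5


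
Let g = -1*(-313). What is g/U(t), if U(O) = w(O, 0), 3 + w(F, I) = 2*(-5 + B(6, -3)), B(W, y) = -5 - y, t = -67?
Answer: -313/17 ≈ -18.412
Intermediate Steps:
g = 313
w(F, I) = -17 (w(F, I) = -3 + 2*(-5 + (-5 - 1*(-3))) = -3 + 2*(-5 + (-5 + 3)) = -3 + 2*(-5 - 2) = -3 + 2*(-7) = -3 - 14 = -17)
U(O) = -17
g/U(t) = 313/(-17) = 313*(-1/17) = -313/17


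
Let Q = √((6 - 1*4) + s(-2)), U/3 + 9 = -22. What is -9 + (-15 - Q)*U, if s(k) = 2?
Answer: 1572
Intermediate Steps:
U = -93 (U = -27 + 3*(-22) = -27 - 66 = -93)
Q = 2 (Q = √((6 - 1*4) + 2) = √((6 - 4) + 2) = √(2 + 2) = √4 = 2)
-9 + (-15 - Q)*U = -9 + (-15 - 1*2)*(-93) = -9 + (-15 - 2)*(-93) = -9 - 17*(-93) = -9 + 1581 = 1572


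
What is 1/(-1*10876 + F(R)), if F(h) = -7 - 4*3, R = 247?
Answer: -1/10895 ≈ -9.1785e-5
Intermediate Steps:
F(h) = -19 (F(h) = -7 - 12 = -19)
1/(-1*10876 + F(R)) = 1/(-1*10876 - 19) = 1/(-10876 - 19) = 1/(-10895) = -1/10895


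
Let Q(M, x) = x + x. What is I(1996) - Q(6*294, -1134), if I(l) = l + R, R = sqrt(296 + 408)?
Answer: 4264 + 8*sqrt(11) ≈ 4290.5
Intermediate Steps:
Q(M, x) = 2*x
R = 8*sqrt(11) (R = sqrt(704) = 8*sqrt(11) ≈ 26.533)
I(l) = l + 8*sqrt(11)
I(1996) - Q(6*294, -1134) = (1996 + 8*sqrt(11)) - 2*(-1134) = (1996 + 8*sqrt(11)) - 1*(-2268) = (1996 + 8*sqrt(11)) + 2268 = 4264 + 8*sqrt(11)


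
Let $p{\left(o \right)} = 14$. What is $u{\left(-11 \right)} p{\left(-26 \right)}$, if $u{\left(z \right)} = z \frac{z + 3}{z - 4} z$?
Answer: $\frac{13552}{15} \approx 903.47$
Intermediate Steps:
$u{\left(z \right)} = \frac{z^{2} \left(3 + z\right)}{-4 + z}$ ($u{\left(z \right)} = z \frac{3 + z}{-4 + z} z = \frac{z \left(3 + z\right)}{-4 + z} z = \frac{z^{2} \left(3 + z\right)}{-4 + z}$)
$u{\left(-11 \right)} p{\left(-26 \right)} = \frac{\left(-11\right)^{2} \left(3 - 11\right)}{-4 - 11} \cdot 14 = 121 \frac{1}{-15} \left(-8\right) 14 = 121 \left(- \frac{1}{15}\right) \left(-8\right) 14 = \frac{968}{15} \cdot 14 = \frac{13552}{15}$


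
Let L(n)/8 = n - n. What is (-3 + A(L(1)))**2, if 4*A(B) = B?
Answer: 9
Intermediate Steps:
L(n) = 0 (L(n) = 8*(n - n) = 8*0 = 0)
A(B) = B/4
(-3 + A(L(1)))**2 = (-3 + (1/4)*0)**2 = (-3 + 0)**2 = (-3)**2 = 9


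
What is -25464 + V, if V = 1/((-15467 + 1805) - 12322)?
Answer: -661656577/25984 ≈ -25464.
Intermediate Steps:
V = -1/25984 (V = 1/(-13662 - 12322) = 1/(-25984) = -1/25984 ≈ -3.8485e-5)
-25464 + V = -25464 - 1/25984 = -661656577/25984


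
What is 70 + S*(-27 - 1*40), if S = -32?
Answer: 2214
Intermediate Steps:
70 + S*(-27 - 1*40) = 70 - 32*(-27 - 1*40) = 70 - 32*(-27 - 40) = 70 - 32*(-67) = 70 + 2144 = 2214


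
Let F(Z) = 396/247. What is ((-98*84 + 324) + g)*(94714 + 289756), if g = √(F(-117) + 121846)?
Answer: -3040388760 + 384470*√7433800426/247 ≈ -2.9062e+9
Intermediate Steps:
F(Z) = 396/247 (F(Z) = 396*(1/247) = 396/247)
g = √7433800426/247 (g = √(396/247 + 121846) = √(30096358/247) = √7433800426/247 ≈ 349.07)
((-98*84 + 324) + g)*(94714 + 289756) = ((-98*84 + 324) + √7433800426/247)*(94714 + 289756) = ((-8232 + 324) + √7433800426/247)*384470 = (-7908 + √7433800426/247)*384470 = -3040388760 + 384470*√7433800426/247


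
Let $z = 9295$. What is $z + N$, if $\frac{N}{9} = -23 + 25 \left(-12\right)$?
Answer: $6388$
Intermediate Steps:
$N = -2907$ ($N = 9 \left(-23 + 25 \left(-12\right)\right) = 9 \left(-23 - 300\right) = 9 \left(-323\right) = -2907$)
$z + N = 9295 - 2907 = 6388$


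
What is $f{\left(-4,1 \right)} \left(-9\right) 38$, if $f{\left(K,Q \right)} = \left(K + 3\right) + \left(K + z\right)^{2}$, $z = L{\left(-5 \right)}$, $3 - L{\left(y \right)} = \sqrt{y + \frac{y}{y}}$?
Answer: $1368 - 1368 i \approx 1368.0 - 1368.0 i$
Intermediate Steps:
$L{\left(y \right)} = 3 - \sqrt{1 + y}$ ($L{\left(y \right)} = 3 - \sqrt{y + \frac{y}{y}} = 3 - \sqrt{y + 1} = 3 - \sqrt{1 + y}$)
$z = 3 - 2 i$ ($z = 3 - \sqrt{1 - 5} = 3 - \sqrt{-4} = 3 - 2 i \approx 3.0 - 2.0 i$)
$f{\left(K,Q \right)} = 3 + K + \left(3 + K - 2 i\right)^{2}$ ($f{\left(K,Q \right)} = \left(K + 3\right) + \left(K + \left(3 - 2 i\right)\right)^{2} = \left(3 + K\right) + \left(3 + K - 2 i\right)^{2} = 3 + K + \left(3 + K - 2 i\right)^{2}$)
$f{\left(-4,1 \right)} \left(-9\right) 38 = \left(3 - 4 + \left(3 - 4 - 2 i\right)^{2}\right) \left(-9\right) 38 = \left(3 - 4 + \left(-1 - 2 i\right)^{2}\right) \left(-9\right) 38 = \left(-1 + \left(-1 - 2 i\right)^{2}\right) \left(-9\right) 38 = \left(9 - 9 \left(-1 - 2 i\right)^{2}\right) 38 = 342 - 342 \left(-1 - 2 i\right)^{2}$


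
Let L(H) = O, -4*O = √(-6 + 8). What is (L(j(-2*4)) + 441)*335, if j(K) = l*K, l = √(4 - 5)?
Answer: 147735 - 335*√2/4 ≈ 1.4762e+5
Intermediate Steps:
l = I (l = √(-1) = I ≈ 1.0*I)
j(K) = I*K
O = -√2/4 (O = -√(-6 + 8)/4 = -√2/4 ≈ -0.35355)
L(H) = -√2/4
(L(j(-2*4)) + 441)*335 = (-√2/4 + 441)*335 = (441 - √2/4)*335 = 147735 - 335*√2/4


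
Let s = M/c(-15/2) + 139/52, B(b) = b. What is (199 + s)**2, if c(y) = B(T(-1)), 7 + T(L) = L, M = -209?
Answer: 561263481/10816 ≈ 51892.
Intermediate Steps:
T(L) = -7 + L
c(y) = -8 (c(y) = -7 - 1 = -8)
s = 2995/104 (s = -209/(-8) + 139/52 = -209*(-1/8) + 139*(1/52) = 209/8 + 139/52 = 2995/104 ≈ 28.798)
(199 + s)**2 = (199 + 2995/104)**2 = (23691/104)**2 = 561263481/10816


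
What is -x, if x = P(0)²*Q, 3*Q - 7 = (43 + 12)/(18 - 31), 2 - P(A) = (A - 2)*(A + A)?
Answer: -48/13 ≈ -3.6923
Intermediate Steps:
P(A) = 2 - 2*A*(-2 + A) (P(A) = 2 - (A - 2)*(A + A) = 2 - (-2 + A)*2*A = 2 - 2*A*(-2 + A))
Q = 12/13 (Q = 7/3 + ((43 + 12)/(18 - 31))/3 = 7/3 + (55/(-13))/3 = 7/3 + (55*(-1/13))/3 = 7/3 + (⅓)*(-55/13) = 7/3 - 55/39 = 12/13 ≈ 0.92308)
x = 48/13 (x = (2 - 2*0² + 4*0)²*(12/13) = (2 - 2*0 + 0)²*(12/13) = (2 + 0 + 0)²*(12/13) = 2²*(12/13) = 4*(12/13) = 48/13 ≈ 3.6923)
-x = -1*48/13 = -48/13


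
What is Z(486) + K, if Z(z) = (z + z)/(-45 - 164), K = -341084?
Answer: -71287528/209 ≈ -3.4109e+5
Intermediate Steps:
Z(z) = -2*z/209 (Z(z) = (2*z)/(-209) = (2*z)*(-1/209) = -2*z/209)
Z(486) + K = -2/209*486 - 341084 = -972/209 - 341084 = -71287528/209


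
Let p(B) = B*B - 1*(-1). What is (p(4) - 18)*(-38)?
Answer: 38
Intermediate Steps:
p(B) = 1 + B² (p(B) = B² + 1 = 1 + B²)
(p(4) - 18)*(-38) = ((1 + 4²) - 18)*(-38) = ((1 + 16) - 18)*(-38) = (17 - 18)*(-38) = -1*(-38) = 38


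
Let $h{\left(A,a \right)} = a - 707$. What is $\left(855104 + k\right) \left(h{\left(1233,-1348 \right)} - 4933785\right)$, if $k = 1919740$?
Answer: $-13696186008960$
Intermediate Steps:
$h{\left(A,a \right)} = -707 + a$ ($h{\left(A,a \right)} = a - 707 = -707 + a$)
$\left(855104 + k\right) \left(h{\left(1233,-1348 \right)} - 4933785\right) = \left(855104 + 1919740\right) \left(\left(-707 - 1348\right) - 4933785\right) = 2774844 \left(-2055 - 4933785\right) = 2774844 \left(-4935840\right) = -13696186008960$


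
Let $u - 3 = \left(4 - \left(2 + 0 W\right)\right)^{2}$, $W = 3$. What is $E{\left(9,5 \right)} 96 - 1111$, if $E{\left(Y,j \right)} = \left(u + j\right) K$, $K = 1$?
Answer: $41$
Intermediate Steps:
$u = 7$ ($u = 3 + \left(4 + \left(0 \cdot 3 - 2\right)\right)^{2} = 3 + \left(4 + \left(0 - 2\right)\right)^{2} = 3 + \left(4 - 2\right)^{2} = 3 + 2^{2} = 3 + 4 = 7$)
$E{\left(Y,j \right)} = 7 + j$ ($E{\left(Y,j \right)} = \left(7 + j\right) 1 = 7 + j$)
$E{\left(9,5 \right)} 96 - 1111 = \left(7 + 5\right) 96 - 1111 = 12 \cdot 96 - 1111 = 1152 - 1111 = 41$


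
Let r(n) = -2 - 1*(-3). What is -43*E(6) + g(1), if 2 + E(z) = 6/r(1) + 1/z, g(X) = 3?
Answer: -1057/6 ≈ -176.17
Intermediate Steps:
r(n) = 1 (r(n) = -2 + 3 = 1)
E(z) = 4 + 1/z (E(z) = -2 + (6/1 + 1/z) = -2 + (6*1 + 1/z) = -2 + (6 + 1/z) = 4 + 1/z)
-43*E(6) + g(1) = -43*(4 + 1/6) + 3 = -43*(4 + ⅙) + 3 = -43*25/6 + 3 = -1075/6 + 3 = -1057/6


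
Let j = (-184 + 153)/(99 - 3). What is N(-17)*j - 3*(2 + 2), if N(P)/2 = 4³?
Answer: -160/3 ≈ -53.333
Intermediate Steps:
N(P) = 128 (N(P) = 2*4³ = 2*64 = 128)
j = -31/96 ≈ -0.32292
N(-17)*j - 3*(2 + 2) = 128*(-31/96) - 3*(2 + 2) = -124/3 - 3*4 = -124/3 - 12 = -160/3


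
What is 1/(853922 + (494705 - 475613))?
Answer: 1/873014 ≈ 1.1455e-6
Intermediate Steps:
1/(853922 + (494705 - 475613)) = 1/(853922 + 19092) = 1/873014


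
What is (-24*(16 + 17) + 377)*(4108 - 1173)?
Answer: -1218025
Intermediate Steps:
(-24*(16 + 17) + 377)*(4108 - 1173) = (-24*33 + 377)*2935 = (-792 + 377)*2935 = -415*2935 = -1218025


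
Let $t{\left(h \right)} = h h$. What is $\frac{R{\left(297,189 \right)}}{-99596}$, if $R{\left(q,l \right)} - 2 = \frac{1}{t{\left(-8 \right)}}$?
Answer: $- \frac{129}{6374144} \approx -2.0238 \cdot 10^{-5}$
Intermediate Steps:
$t{\left(h \right)} = h^{2}$
$R{\left(q,l \right)} = \frac{129}{64}$ ($R{\left(q,l \right)} = 2 + \frac{1}{\left(-8\right)^{2}} = 2 + \frac{1}{64} = \frac{129}{64}$)
$\frac{R{\left(297,189 \right)}}{-99596} = \frac{129}{64 \left(-99596\right)} = \frac{129}{64} \left(- \frac{1}{99596}\right) = - \frac{129}{6374144}$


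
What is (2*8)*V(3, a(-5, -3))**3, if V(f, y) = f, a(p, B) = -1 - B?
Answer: 432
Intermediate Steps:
(2*8)*V(3, a(-5, -3))**3 = (2*8)*3**3 = 16*27 = 432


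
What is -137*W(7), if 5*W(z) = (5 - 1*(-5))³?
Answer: -27400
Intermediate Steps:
W(z) = 200 (W(z) = (5 - 1*(-5))³/5 = (5 + 5)³/5 = (⅕)*10³ = (⅕)*1000 = 200)
-137*W(7) = -137*200 = -27400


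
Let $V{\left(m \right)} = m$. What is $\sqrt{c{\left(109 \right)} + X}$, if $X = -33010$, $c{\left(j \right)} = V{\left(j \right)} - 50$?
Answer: $i \sqrt{32951} \approx 181.52 i$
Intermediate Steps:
$c{\left(j \right)} = -50 + j$ ($c{\left(j \right)} = j - 50 = -50 + j$)
$\sqrt{c{\left(109 \right)} + X} = \sqrt{\left(-50 + 109\right) - 33010} = \sqrt{59 - 33010} = \sqrt{-32951} = i \sqrt{32951}$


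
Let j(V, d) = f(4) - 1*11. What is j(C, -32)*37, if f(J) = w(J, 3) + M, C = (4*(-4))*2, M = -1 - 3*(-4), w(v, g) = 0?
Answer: 0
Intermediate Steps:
M = 11 (M = -1 + 12 = 11)
C = -32 (C = -16*2 = -32)
f(J) = 11 (f(J) = 0 + 11 = 11)
j(V, d) = 0 (j(V, d) = 11 - 1*11 = 11 - 11 = 0)
j(C, -32)*37 = 0*37 = 0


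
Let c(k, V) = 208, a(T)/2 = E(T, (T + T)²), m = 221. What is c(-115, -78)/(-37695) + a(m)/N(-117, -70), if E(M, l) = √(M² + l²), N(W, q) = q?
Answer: -208/37695 - 221*√781457/35 ≈ -5581.8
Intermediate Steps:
a(T) = 2*√(T² + 16*T⁴) (a(T) = 2*√(T² + ((T + T)²)²) = 2*√(T² + ((2*T)²)²) = 2*√(T² + (4*T²)²) = 2*√(T² + 16*T⁴))
c(-115, -78)/(-37695) + a(m)/N(-117, -70) = 208/(-37695) + (2*√(221² + 16*221⁴))/(-70) = 208*(-1/37695) + (2*√(48841 + 16*2385443281))*(-1/70) = -208/37695 + (2*√(48841 + 38167092496))*(-1/70) = -208/37695 + (2*√38167141337)*(-1/70) = -208/37695 + (2*(221*√781457))*(-1/70) = -208/37695 + (442*√781457)*(-1/70) = -208/37695 - 221*√781457/35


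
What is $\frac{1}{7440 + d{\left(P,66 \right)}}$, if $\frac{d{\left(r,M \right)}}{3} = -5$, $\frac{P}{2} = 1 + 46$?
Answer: $\frac{1}{7425} \approx 0.00013468$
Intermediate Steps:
$P = 94$ ($P = 2 \left(1 + 46\right) = 2 \cdot 47 = 94$)
$d{\left(r,M \right)} = -15$ ($d{\left(r,M \right)} = 3 \left(-5\right) = -15$)
$\frac{1}{7440 + d{\left(P,66 \right)}} = \frac{1}{7440 - 15} = \frac{1}{7425}$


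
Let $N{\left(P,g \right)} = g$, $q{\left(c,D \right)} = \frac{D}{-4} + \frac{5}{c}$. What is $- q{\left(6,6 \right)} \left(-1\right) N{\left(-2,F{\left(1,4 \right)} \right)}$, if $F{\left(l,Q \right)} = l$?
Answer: $- \frac{2}{3} \approx -0.66667$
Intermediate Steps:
$q{\left(c,D \right)} = \frac{5}{c} - \frac{D}{4}$ ($q{\left(c,D \right)} = D \left(- \frac{1}{4}\right) + \frac{5}{c} = - \frac{D}{4} + \frac{5}{c} = \frac{5}{c} - \frac{D}{4}$)
$- q{\left(6,6 \right)} \left(-1\right) N{\left(-2,F{\left(1,4 \right)} \right)} = - \left(\frac{5}{6} - \frac{3}{2}\right) \left(-1\right) 1 = - \left(- \frac{2}{3}\right) \left(-1\right) 1 = - \frac{2 \cdot 1}{3} = \left(-1\right) \frac{2}{3} = - \frac{2}{3}$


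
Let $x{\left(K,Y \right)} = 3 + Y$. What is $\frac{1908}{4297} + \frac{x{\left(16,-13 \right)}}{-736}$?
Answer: $\frac{723629}{1581296} \approx 0.45762$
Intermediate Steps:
$\frac{1908}{4297} + \frac{x{\left(16,-13 \right)}}{-736} = \frac{1908}{4297} + \frac{3 - 13}{-736} = 1908 \cdot \frac{1}{4297} - - \frac{5}{368} = \frac{1908}{4297} + \frac{5}{368} = \frac{723629}{1581296}$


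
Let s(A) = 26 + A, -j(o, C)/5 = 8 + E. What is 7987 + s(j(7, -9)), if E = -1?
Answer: 7978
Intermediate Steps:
j(o, C) = -35 (j(o, C) = -5*(8 - 1) = -5*7 = -35)
7987 + s(j(7, -9)) = 7987 + (26 - 35) = 7987 - 9 = 7978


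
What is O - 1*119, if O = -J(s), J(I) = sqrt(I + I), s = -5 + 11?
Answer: -119 - 2*sqrt(3) ≈ -122.46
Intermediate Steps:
s = 6
J(I) = sqrt(2)*sqrt(I) (J(I) = sqrt(2*I) = sqrt(2)*sqrt(I))
O = -2*sqrt(3) (O = -sqrt(2)*sqrt(6) = -2*sqrt(3) ≈ -3.4641)
O - 1*119 = -2*sqrt(3) - 1*119 = -2*sqrt(3) - 119 = -119 - 2*sqrt(3)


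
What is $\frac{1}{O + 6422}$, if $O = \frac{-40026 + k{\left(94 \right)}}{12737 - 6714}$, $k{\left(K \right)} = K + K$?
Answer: $\frac{6023}{38639868} \approx 0.00015588$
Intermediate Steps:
$k{\left(K \right)} = 2 K$
$O = - \frac{39838}{6023}$ ($O = \frac{-40026 + 2 \cdot 94}{12737 - 6714} = \frac{-40026 + 188}{6023} = \left(-39838\right) \frac{1}{6023} = - \frac{39838}{6023} \approx -6.6143$)
$\frac{1}{O + 6422} = \frac{1}{- \frac{39838}{6023} + 6422} = \frac{1}{\frac{38639868}{6023}} = \frac{6023}{38639868}$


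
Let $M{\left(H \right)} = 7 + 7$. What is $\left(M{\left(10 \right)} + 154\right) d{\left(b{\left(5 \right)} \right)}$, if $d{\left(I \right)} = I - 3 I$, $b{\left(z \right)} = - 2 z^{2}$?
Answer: $16800$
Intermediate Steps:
$d{\left(I \right)} = - 2 I$
$M{\left(H \right)} = 14$
$\left(M{\left(10 \right)} + 154\right) d{\left(b{\left(5 \right)} \right)} = \left(14 + 154\right) \left(- 2 \left(- 2 \cdot 5^{2}\right)\right) = 168 \left(- 2 \left(\left(-2\right) 25\right)\right) = 168 \left(\left(-2\right) \left(-50\right)\right) = 168 \cdot 100 = 16800$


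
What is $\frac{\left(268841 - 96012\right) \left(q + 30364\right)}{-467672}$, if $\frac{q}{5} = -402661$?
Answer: $\frac{342709710089}{467672} \approx 7.328 \cdot 10^{5}$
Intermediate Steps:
$q = -2013305$ ($q = 5 \left(-402661\right) = -2013305$)
$\frac{\left(268841 - 96012\right) \left(q + 30364\right)}{-467672} = \frac{\left(268841 - 96012\right) \left(-2013305 + 30364\right)}{-467672} = 172829 \left(-1982941\right) \left(- \frac{1}{467672}\right) = \left(-342709710089\right) \left(- \frac{1}{467672}\right) = \frac{342709710089}{467672}$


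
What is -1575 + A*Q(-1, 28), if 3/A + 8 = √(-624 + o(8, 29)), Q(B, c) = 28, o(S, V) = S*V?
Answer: -29953/19 - 49*I*√2/19 ≈ -1576.5 - 3.6472*I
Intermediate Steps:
A = 3/(-8 + 14*I*√2) (A = 3/(-8 + √(-624 + 8*29)) = 3/(-8 + √(-624 + 232)) = 3/(-8 + √(-392)) = 3/(-8 + 14*I*√2) ≈ -0.052632 - 0.13026*I)
-1575 + A*Q(-1, 28) = -1575 + (-1/19 - 7*I*√2/76)*28 = -1575 + (-28/19 - 49*I*√2/19) = -29953/19 - 49*I*√2/19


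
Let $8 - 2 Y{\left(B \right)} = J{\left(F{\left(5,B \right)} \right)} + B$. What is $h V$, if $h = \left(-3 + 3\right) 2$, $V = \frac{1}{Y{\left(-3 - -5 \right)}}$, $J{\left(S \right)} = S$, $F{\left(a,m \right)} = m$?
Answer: $0$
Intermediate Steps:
$Y{\left(B \right)} = 4 - B$ ($Y{\left(B \right)} = 4 - \frac{B + B}{2} = 4 - \frac{2 B}{2} = 4 - B$)
$V = \frac{1}{2}$ ($V = \frac{1}{4 - \left(-3 - -5\right)} = \frac{1}{4 - \left(-3 + 5\right)} = \frac{1}{4 - 2} = \frac{1}{2} \approx 0.5$)
$h = 0$ ($h = 0 \cdot 2 = 0$)
$h V = 0 \cdot \frac{1}{2} = 0$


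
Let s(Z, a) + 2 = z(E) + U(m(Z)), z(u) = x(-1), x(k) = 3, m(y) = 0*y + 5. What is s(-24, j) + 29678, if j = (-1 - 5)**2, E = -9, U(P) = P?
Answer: 29684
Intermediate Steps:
m(y) = 5 (m(y) = 0 + 5 = 5)
z(u) = 3
j = 36 (j = (-6)**2 = 36)
s(Z, a) = 6 (s(Z, a) = -2 + (3 + 5) = -2 + 8 = 6)
s(-24, j) + 29678 = 6 + 29678 = 29684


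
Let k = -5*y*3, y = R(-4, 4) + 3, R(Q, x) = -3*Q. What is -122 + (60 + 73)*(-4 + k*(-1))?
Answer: 29271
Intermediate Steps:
y = 15 (y = -3*(-4) + 3 = 12 + 3 = 15)
k = -225 (k = -5*15*3 = -75*3 = -225)
-122 + (60 + 73)*(-4 + k*(-1)) = -122 + (60 + 73)*(-4 - 225*(-1)) = -122 + 133*(-4 + 225) = -122 + 133*221 = -122 + 29393 = 29271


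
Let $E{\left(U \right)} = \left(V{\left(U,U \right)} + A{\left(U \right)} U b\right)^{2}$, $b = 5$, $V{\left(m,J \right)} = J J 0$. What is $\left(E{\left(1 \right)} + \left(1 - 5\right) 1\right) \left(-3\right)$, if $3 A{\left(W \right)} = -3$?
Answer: $-63$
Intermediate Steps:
$V{\left(m,J \right)} = 0$ ($V{\left(m,J \right)} = J^{2} \cdot 0 = 0$)
$A{\left(W \right)} = -1$ ($A{\left(W \right)} = \frac{1}{3} \left(-3\right) = -1$)
$E{\left(U \right)} = 25 U^{2}$ ($E{\left(U \right)} = \left(0 + - U 5\right)^{2} = \left(0 - 5 U\right)^{2} = \left(- 5 U\right)^{2} = 25 U^{2}$)
$\left(E{\left(1 \right)} + \left(1 - 5\right) 1\right) \left(-3\right) = \left(25 \cdot 1^{2} + \left(1 - 5\right) 1\right) \left(-3\right) = \left(25 \cdot 1 - 4\right) \left(-3\right) = \left(25 - 4\right) \left(-3\right) = 21 \left(-3\right) = -63$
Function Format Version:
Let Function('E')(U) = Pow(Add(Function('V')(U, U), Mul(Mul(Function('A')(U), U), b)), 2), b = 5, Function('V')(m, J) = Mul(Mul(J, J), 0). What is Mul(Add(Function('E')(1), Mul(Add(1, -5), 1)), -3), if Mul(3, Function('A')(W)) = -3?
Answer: -63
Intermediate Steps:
Function('V')(m, J) = 0 (Function('V')(m, J) = Mul(Pow(J, 2), 0) = 0)
Function('A')(W) = -1 (Function('A')(W) = Mul(Rational(1, 3), -3) = -1)
Function('E')(U) = Mul(25, Pow(U, 2)) (Function('E')(U) = Pow(Add(0, Mul(Mul(-1, U), 5)), 2) = Pow(Add(0, Mul(-5, U)), 2) = Pow(Mul(-5, U), 2) = Mul(25, Pow(U, 2)))
Mul(Add(Function('E')(1), Mul(Add(1, -5), 1)), -3) = Mul(Add(Mul(25, Pow(1, 2)), Mul(Add(1, -5), 1)), -3) = Mul(Add(Mul(25, 1), Mul(-4, 1)), -3) = Mul(Add(25, -4), -3) = Mul(21, -3) = -63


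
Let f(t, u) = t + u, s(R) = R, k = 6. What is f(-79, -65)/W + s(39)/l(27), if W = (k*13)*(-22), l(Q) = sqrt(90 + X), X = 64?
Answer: 12/143 + 39*sqrt(154)/154 ≈ 3.2266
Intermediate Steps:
l(Q) = sqrt(154) (l(Q) = sqrt(90 + 64) = sqrt(154))
W = -1716 (W = (6*13)*(-22) = 78*(-22) = -1716)
f(-79, -65)/W + s(39)/l(27) = (-79 - 65)/(-1716) + 39/(sqrt(154)) = -144*(-1/1716) + 39*(sqrt(154)/154) = 12/143 + 39*sqrt(154)/154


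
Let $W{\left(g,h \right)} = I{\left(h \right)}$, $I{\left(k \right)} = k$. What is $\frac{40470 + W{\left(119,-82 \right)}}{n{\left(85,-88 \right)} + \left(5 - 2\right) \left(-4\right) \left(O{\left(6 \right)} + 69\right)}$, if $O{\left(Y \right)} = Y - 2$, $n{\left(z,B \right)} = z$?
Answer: $- \frac{40388}{791} \approx -51.059$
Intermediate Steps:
$W{\left(g,h \right)} = h$
$O{\left(Y \right)} = -2 + Y$
$\frac{40470 + W{\left(119,-82 \right)}}{n{\left(85,-88 \right)} + \left(5 - 2\right) \left(-4\right) \left(O{\left(6 \right)} + 69\right)} = \frac{40470 - 82}{85 + \left(5 - 2\right) \left(-4\right) \left(\left(-2 + 6\right) + 69\right)} = \frac{40388}{85 + 3 \left(-4\right) \left(4 + 69\right)} = \frac{40388}{85 - 876} = \frac{40388}{-791} = 40388 \left(- \frac{1}{791}\right) = - \frac{40388}{791}$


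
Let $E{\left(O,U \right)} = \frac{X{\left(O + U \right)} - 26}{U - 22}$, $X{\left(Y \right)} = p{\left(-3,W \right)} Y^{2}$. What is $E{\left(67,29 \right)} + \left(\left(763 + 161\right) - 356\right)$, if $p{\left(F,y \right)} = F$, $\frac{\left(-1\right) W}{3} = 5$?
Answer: $- \frac{23698}{7} \approx -3385.4$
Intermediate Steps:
$W = -15$ ($W = \left(-3\right) 5 = -15$)
$X{\left(Y \right)} = - 3 Y^{2}$
$E{\left(O,U \right)} = \frac{-26 - 3 \left(O + U\right)^{2}}{-22 + U}$ ($E{\left(O,U \right)} = \frac{- 3 \left(O + U\right)^{2} - 26}{U - 22} = \frac{-26 - 3 \left(O + U\right)^{2}}{-22 + U}$)
$E{\left(67,29 \right)} + \left(\left(763 + 161\right) - 356\right) = \frac{-26 - 3 \left(67 + 29\right)^{2}}{-22 + 29} + \left(\left(763 + 161\right) - 356\right) = \frac{-26 - 3 \cdot 96^{2}}{7} + \left(924 - 356\right) = \frac{-26 - 27648}{7} + 568 = \frac{1}{7} \left(-27674\right) + 568 = - \frac{27674}{7} + 568 = - \frac{23698}{7}$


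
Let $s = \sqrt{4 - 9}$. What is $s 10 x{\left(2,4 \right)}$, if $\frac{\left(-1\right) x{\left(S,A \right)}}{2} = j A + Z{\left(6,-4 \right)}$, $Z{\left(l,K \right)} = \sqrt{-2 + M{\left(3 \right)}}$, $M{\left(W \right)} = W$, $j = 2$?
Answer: $- 180 i \sqrt{5} \approx - 402.49 i$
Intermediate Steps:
$Z{\left(l,K \right)} = 1$ ($Z{\left(l,K \right)} = \sqrt{-2 + 3} = \sqrt{1} = 1$)
$s = i \sqrt{5}$ ($s = \sqrt{-5} = i \sqrt{5} \approx 2.2361 i$)
$x{\left(S,A \right)} = -2 - 4 A$ ($x{\left(S,A \right)} = - 2 \left(2 A + 1\right) = - 2 \left(1 + 2 A\right) = -2 - 4 A$)
$s 10 x{\left(2,4 \right)} = i \sqrt{5} \cdot 10 \left(-2 - 16\right) = 10 i \sqrt{5} \left(-2 - 16\right) = 10 i \sqrt{5} \left(-18\right) = - 180 i \sqrt{5}$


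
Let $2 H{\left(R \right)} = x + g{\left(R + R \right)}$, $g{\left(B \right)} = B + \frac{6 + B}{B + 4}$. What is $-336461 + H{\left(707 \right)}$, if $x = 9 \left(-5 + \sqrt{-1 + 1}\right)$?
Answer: $- \frac{476130367}{1418} \approx -3.3578 \cdot 10^{5}$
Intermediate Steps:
$g{\left(B \right)} = B + \frac{6 + B}{4 + B}$
$x = -45$ ($x = 9 \left(-5 + \sqrt{0}\right) = 9 \left(-5 + 0\right) = 9 \left(-5\right) = -45$)
$H{\left(R \right)} = - \frac{45}{2} + \frac{6 + 4 R^{2} + 10 R}{2 \left(4 + 2 R\right)}$ ($H{\left(R \right)} = \frac{-45 + \frac{6 + \left(R + R\right)^{2} + 5 \left(R + R\right)}{4 + \left(R + R\right)}}{2} = \frac{-45 + \frac{6 + \left(2 R\right)^{2} + 5 \cdot 2 R}{4 + 2 R}}{2} = \frac{-45 + \frac{6 + 4 R^{2} + 10 R}{4 + 2 R}}{2} = - \frac{45}{2} + \frac{6 + 4 R^{2} + 10 R}{2 \left(4 + 2 R\right)}$)
$-336461 + H{\left(707 \right)} = -336461 + \frac{- \frac{87}{2} + 707^{2} - 14140}{2 + 707} = -336461 + \frac{- \frac{87}{2} + 499849 - 14140}{709} = -336461 + \frac{1}{709} \cdot \frac{971331}{2} = -336461 + \frac{971331}{1418} = - \frac{476130367}{1418}$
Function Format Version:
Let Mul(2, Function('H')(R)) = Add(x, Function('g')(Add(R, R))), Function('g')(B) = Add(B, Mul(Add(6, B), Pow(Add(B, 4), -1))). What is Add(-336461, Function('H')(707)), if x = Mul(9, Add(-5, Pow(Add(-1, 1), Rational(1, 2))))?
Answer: Rational(-476130367, 1418) ≈ -3.3578e+5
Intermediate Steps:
Function('g')(B) = Add(B, Mul(Pow(Add(4, B), -1), Add(6, B))) (Function('g')(B) = Add(B, Mul(Add(6, B), Pow(Add(4, B), -1))) = Add(B, Mul(Pow(Add(4, B), -1), Add(6, B))))
x = -45 (x = Mul(9, Add(-5, Pow(0, Rational(1, 2)))) = Mul(9, Add(-5, 0)) = Mul(9, -5) = -45)
Function('H')(R) = Add(Rational(-45, 2), Mul(Rational(1, 2), Pow(Add(4, Mul(2, R)), -1), Add(6, Mul(4, Pow(R, 2)), Mul(10, R)))) (Function('H')(R) = Mul(Rational(1, 2), Add(-45, Mul(Pow(Add(4, Add(R, R)), -1), Add(6, Pow(Add(R, R), 2), Mul(5, Add(R, R)))))) = Mul(Rational(1, 2), Add(-45, Mul(Pow(Add(4, Mul(2, R)), -1), Add(6, Pow(Mul(2, R), 2), Mul(5, Mul(2, R)))))) = Mul(Rational(1, 2), Add(-45, Mul(Pow(Add(4, Mul(2, R)), -1), Add(6, Mul(4, Pow(R, 2)), Mul(10, R))))) = Add(Rational(-45, 2), Mul(Rational(1, 2), Pow(Add(4, Mul(2, R)), -1), Add(6, Mul(4, Pow(R, 2)), Mul(10, R)))))
Add(-336461, Function('H')(707)) = Add(-336461, Mul(Pow(Add(2, 707), -1), Add(Rational(-87, 2), Pow(707, 2), Mul(-20, 707)))) = Add(-336461, Mul(Pow(709, -1), Add(Rational(-87, 2), 499849, -14140))) = Add(-336461, Mul(Rational(1, 709), Rational(971331, 2))) = Add(-336461, Rational(971331, 1418)) = Rational(-476130367, 1418)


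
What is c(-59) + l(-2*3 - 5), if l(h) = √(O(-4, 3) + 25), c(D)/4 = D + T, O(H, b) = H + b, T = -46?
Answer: -420 + 2*√6 ≈ -415.10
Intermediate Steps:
c(D) = -184 + 4*D (c(D) = 4*(D - 46) = 4*(-46 + D) = -184 + 4*D)
l(h) = 2*√6 (l(h) = √((-4 + 3) + 25) = √(-1 + 25) = √24 = 2*√6)
c(-59) + l(-2*3 - 5) = (-184 + 4*(-59)) + 2*√6 = (-184 - 236) + 2*√6 = -420 + 2*√6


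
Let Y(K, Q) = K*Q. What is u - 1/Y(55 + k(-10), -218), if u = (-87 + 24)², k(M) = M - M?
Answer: 47588311/11990 ≈ 3969.0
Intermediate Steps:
k(M) = 0
u = 3969 (u = (-63)² = 3969)
u - 1/Y(55 + k(-10), -218) = 3969 - 1/((55 + 0)*(-218)) = 3969 - 1/(55*(-218)) = 3969 - 1/(-11990) = 3969 - 1*(-1/11990) = 3969 + 1/11990 = 47588311/11990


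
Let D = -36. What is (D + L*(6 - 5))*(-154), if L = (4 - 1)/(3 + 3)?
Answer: 5467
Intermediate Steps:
L = 1/2 (L = 3/6 = 3*(1/6) = 1/2 ≈ 0.50000)
(D + L*(6 - 5))*(-154) = (-36 + (6 - 5)/2)*(-154) = (-36 + (1/2)*1)*(-154) = (-36 + 1/2)*(-154) = -71/2*(-154) = 5467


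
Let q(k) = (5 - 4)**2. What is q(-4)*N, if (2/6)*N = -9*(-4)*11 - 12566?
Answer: -36510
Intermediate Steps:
q(k) = 1 (q(k) = 1**2 = 1)
N = -36510 (N = 3*(-9*(-4)*11 - 12566) = 3*(36*11 - 12566) = 3*(396 - 12566) = 3*(-12170) = -36510)
q(-4)*N = 1*(-36510) = -36510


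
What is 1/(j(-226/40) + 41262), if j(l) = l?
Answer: 20/825127 ≈ 2.4239e-5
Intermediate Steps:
1/(j(-226/40) + 41262) = 1/(-226/40 + 41262) = 1/(-226*1/40 + 41262) = 1/(-113/20 + 41262) = 1/(825127/20) = 20/825127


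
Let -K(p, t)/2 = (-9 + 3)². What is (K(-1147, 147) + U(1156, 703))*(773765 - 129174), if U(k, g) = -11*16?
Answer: -159858568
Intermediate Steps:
K(p, t) = -72 (K(p, t) = -2*(-9 + 3)² = -2*(-6)² = -2*36 = -72)
U(k, g) = -176
(K(-1147, 147) + U(1156, 703))*(773765 - 129174) = (-72 - 176)*(773765 - 129174) = -248*644591 = -159858568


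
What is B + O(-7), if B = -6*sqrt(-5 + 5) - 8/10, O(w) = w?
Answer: -39/5 ≈ -7.8000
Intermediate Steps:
B = -4/5 (B = -6*sqrt(0) - 8*1/10 = -6*0 - 4/5 = 0 - 4/5 = -4/5 ≈ -0.80000)
B + O(-7) = -4/5 - 7 = -39/5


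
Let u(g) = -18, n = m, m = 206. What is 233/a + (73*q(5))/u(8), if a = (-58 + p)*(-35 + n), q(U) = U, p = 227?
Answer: -1171549/57798 ≈ -20.270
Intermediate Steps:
n = 206
a = 28899 (a = (-58 + 227)*(-35 + 206) = 169*171 = 28899)
233/a + (73*q(5))/u(8) = 233/28899 + (73*5)/(-18) = 233*(1/28899) + 365*(-1/18) = 233/28899 - 365/18 = -1171549/57798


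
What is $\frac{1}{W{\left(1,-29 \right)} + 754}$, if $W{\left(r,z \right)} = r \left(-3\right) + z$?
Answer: $\frac{1}{722} \approx 0.001385$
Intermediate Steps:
$W{\left(r,z \right)} = z - 3 r$ ($W{\left(r,z \right)} = - 3 r + z = z - 3 r$)
$\frac{1}{W{\left(1,-29 \right)} + 754} = \frac{1}{\left(-29 - 3\right) + 754} = \frac{1}{-32 + 754} = \frac{1}{722}$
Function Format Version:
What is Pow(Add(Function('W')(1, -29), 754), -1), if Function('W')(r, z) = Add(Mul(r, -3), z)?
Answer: Rational(1, 722) ≈ 0.0013850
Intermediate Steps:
Function('W')(r, z) = Add(z, Mul(-3, r)) (Function('W')(r, z) = Add(Mul(-3, r), z) = Add(z, Mul(-3, r)))
Pow(Add(Function('W')(1, -29), 754), -1) = Pow(Add(Add(-29, Mul(-3, 1)), 754), -1) = Pow(Add(Add(-29, -3), 754), -1) = Pow(Add(-32, 754), -1) = Pow(722, -1) = Rational(1, 722)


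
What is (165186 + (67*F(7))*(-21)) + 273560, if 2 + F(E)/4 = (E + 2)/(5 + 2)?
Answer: 442766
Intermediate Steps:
F(E) = -48/7 + 4*E/7 (F(E) = -8 + 4*((E + 2)/(5 + 2)) = -8 + 4*((2 + E)/7) = -8 + 4*((2 + E)*(1/7)) = -8 + 4*(2/7 + E/7) = -8 + (8/7 + 4*E/7) = -48/7 + 4*E/7)
(165186 + (67*F(7))*(-21)) + 273560 = (165186 + (67*(-48/7 + (4/7)*7))*(-21)) + 273560 = (165186 + (67*(-48/7 + 4))*(-21)) + 273560 = (165186 + (67*(-20/7))*(-21)) + 273560 = (165186 - 1340/7*(-21)) + 273560 = (165186 + 4020) + 273560 = 169206 + 273560 = 442766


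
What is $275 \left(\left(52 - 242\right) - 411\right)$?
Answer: $-165275$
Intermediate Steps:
$275 \left(\left(52 - 242\right) - 411\right) = 275 \left(-190 - 411\right) = 275 \left(-601\right) = -165275$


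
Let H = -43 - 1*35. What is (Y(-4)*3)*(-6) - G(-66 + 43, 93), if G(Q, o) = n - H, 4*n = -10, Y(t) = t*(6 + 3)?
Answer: 1145/2 ≈ 572.50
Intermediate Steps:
Y(t) = 9*t (Y(t) = t*9 = 9*t)
n = -5/2 (n = (¼)*(-10) = -5/2 ≈ -2.5000)
H = -78 (H = -43 - 35 = -78)
G(Q, o) = 151/2 (G(Q, o) = -5/2 - 1*(-78) = -5/2 + 78 = 151/2)
(Y(-4)*3)*(-6) - G(-66 + 43, 93) = ((9*(-4))*3)*(-6) - 1*151/2 = -36*3*(-6) - 151/2 = -108*(-6) - 151/2 = 648 - 151/2 = 1145/2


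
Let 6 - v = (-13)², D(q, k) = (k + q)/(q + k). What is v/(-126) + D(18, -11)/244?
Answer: 19949/15372 ≈ 1.2977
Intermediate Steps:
D(q, k) = 1 (D(q, k) = (k + q)/(k + q) = 1)
v = -163 (v = 6 - 1*(-13)² = 6 - 1*169 = 6 - 169 = -163)
v/(-126) + D(18, -11)/244 = -163/(-126) + 1/244 = -163*(-1/126) + 1*(1/244) = 163/126 + 1/244 = 19949/15372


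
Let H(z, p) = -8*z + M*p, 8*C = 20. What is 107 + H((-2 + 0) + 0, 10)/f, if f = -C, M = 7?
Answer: 363/5 ≈ 72.600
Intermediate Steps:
C = 5/2 (C = (⅛)*20 = 5/2 ≈ 2.5000)
f = -5/2 (f = -1*5/2 = -5/2 ≈ -2.5000)
H(z, p) = -8*z + 7*p
107 + H((-2 + 0) + 0, 10)/f = 107 + (-8*((-2 + 0) + 0) + 7*10)/(-5/2) = 107 - 2*(-8*(-2 + 0) + 70)/5 = 107 - 2*(-8*(-2) + 70)/5 = 107 - 2*(16 + 70)/5 = 107 - ⅖*86 = 107 - 172/5 = 363/5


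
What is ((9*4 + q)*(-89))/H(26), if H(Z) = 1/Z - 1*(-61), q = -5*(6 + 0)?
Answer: -4628/529 ≈ -8.7486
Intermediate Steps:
q = -30 (q = -5*6 = -30)
H(Z) = 61 + 1/Z (H(Z) = 1/Z + 61 = 61 + 1/Z)
((9*4 + q)*(-89))/H(26) = ((9*4 - 30)*(-89))/(61 + 1/26) = ((36 - 30)*(-89))/(61 + 1/26) = (6*(-89))/(1587/26) = -534*26/1587 = -4628/529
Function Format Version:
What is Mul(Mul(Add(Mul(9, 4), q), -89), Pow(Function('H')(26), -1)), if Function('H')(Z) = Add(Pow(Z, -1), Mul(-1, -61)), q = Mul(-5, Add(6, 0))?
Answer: Rational(-4628, 529) ≈ -8.7486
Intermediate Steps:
q = -30 (q = Mul(-5, 6) = -30)
Function('H')(Z) = Add(61, Pow(Z, -1)) (Function('H')(Z) = Add(Pow(Z, -1), 61) = Add(61, Pow(Z, -1)))
Mul(Mul(Add(Mul(9, 4), q), -89), Pow(Function('H')(26), -1)) = Mul(Mul(Add(Mul(9, 4), -30), -89), Pow(Add(61, Pow(26, -1)), -1)) = Mul(Mul(Add(36, -30), -89), Pow(Add(61, Rational(1, 26)), -1)) = Mul(Mul(6, -89), Pow(Rational(1587, 26), -1)) = Mul(-534, Rational(26, 1587)) = Rational(-4628, 529)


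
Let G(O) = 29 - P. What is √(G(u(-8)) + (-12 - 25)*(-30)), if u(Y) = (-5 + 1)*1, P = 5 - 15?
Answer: √1149 ≈ 33.897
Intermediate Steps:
P = -10
u(Y) = -4 (u(Y) = -4*1 = -4)
G(O) = 39 (G(O) = 29 - 1*(-10) = 29 + 10 = 39)
√(G(u(-8)) + (-12 - 25)*(-30)) = √(39 + (-12 - 25)*(-30)) = √(39 - 37*(-30)) = √(39 + 1110) = √1149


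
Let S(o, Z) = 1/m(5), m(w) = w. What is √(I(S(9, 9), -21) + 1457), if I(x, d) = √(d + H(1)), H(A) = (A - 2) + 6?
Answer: √(1457 + 4*I) ≈ 38.171 + 0.0524*I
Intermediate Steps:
H(A) = 4 + A (H(A) = (-2 + A) + 6 = 4 + A)
S(o, Z) = ⅕ (S(o, Z) = 1/5 = ⅕)
I(x, d) = √(5 + d) (I(x, d) = √(d + (4 + 1)) = √(d + 5) = √(5 + d))
√(I(S(9, 9), -21) + 1457) = √(√(5 - 21) + 1457) = √(√(-16) + 1457) = √(4*I + 1457) = √(1457 + 4*I)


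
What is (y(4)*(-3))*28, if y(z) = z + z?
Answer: -672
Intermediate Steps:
y(z) = 2*z
(y(4)*(-3))*28 = ((2*4)*(-3))*28 = (8*(-3))*28 = -24*28 = -672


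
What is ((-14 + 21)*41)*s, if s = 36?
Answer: 10332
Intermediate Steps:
((-14 + 21)*41)*s = ((-14 + 21)*41)*36 = (7*41)*36 = 287*36 = 10332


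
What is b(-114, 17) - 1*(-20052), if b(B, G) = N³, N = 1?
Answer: 20053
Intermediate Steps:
b(B, G) = 1 (b(B, G) = 1³ = 1)
b(-114, 17) - 1*(-20052) = 1 - 1*(-20052) = 1 + 20052 = 20053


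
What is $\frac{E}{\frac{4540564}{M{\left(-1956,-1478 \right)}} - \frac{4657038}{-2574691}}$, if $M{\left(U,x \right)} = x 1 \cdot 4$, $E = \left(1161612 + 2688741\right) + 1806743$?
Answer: $- \frac{21527475204542608}{2915754214267} \approx -7383.2$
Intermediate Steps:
$E = 5657096$ ($E = 3850353 + 1806743 = 5657096$)
$M{\left(U,x \right)} = 4 x$ ($M{\left(U,x \right)} = x 4 = 4 x$)
$\frac{E}{\frac{4540564}{M{\left(-1956,-1478 \right)}} - \frac{4657038}{-2574691}} = \frac{5657096}{\frac{4540564}{4 \left(-1478\right)} - \frac{4657038}{-2574691}} = \frac{5657096}{\frac{4540564}{-5912} - - \frac{4657038}{2574691}} = \frac{5657096}{4540564 \left(- \frac{1}{5912}\right) + \frac{4657038}{2574691}} = \frac{5657096}{- \frac{1135141}{1478} + \frac{4657038}{2574691}} = \frac{5657096}{- \frac{2915754214267}{3805393298}} = 5657096 \left(- \frac{3805393298}{2915754214267}\right) = - \frac{21527475204542608}{2915754214267}$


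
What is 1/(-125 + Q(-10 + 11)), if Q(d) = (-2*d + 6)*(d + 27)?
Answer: -1/13 ≈ -0.076923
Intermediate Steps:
Q(d) = (6 - 2*d)*(27 + d)
1/(-125 + Q(-10 + 11)) = 1/(-125 + (162 - 48*(-10 + 11) - 2*(-10 + 11)²)) = 1/(-125 + (162 - 48*1 - 2*1²)) = 1/(-125 + (162 - 48 - 2*1)) = 1/(-125 + (162 - 48 - 2)) = 1/(-125 + 112) = 1/(-13) = -1/13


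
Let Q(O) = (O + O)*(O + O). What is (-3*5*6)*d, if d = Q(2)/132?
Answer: -120/11 ≈ -10.909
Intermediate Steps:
Q(O) = 4*O**2 (Q(O) = (2*O)*(2*O) = 4*O**2)
d = 4/33 (d = (4*2**2)/132 = (4*4)*(1/132) = 16*(1/132) = 4/33 ≈ 0.12121)
(-3*5*6)*d = (-3*5*6)*(4/33) = -15*6*(4/33) = -90*4/33 = -120/11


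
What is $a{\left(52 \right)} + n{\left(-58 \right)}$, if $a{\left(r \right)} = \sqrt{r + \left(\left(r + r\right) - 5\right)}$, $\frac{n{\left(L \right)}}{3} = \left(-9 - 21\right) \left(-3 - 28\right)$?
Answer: $2790 + \sqrt{151} \approx 2802.3$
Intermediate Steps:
$n{\left(L \right)} = 2790$ ($n{\left(L \right)} = 3 \left(-9 - 21\right) \left(-3 - 28\right) = 3 \left(\left(-30\right) \left(-31\right)\right) = 3 \cdot 930 = 2790$)
$a{\left(r \right)} = \sqrt{-5 + 3 r}$ ($a{\left(r \right)} = \sqrt{r + \left(2 r - 5\right)} = \sqrt{r + \left(-5 + 2 r\right)} = \sqrt{-5 + 3 r}$)
$a{\left(52 \right)} + n{\left(-58 \right)} = \sqrt{-5 + 3 \cdot 52} + 2790 = \sqrt{-5 + 156} + 2790 = \sqrt{151} + 2790 = 2790 + \sqrt{151}$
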